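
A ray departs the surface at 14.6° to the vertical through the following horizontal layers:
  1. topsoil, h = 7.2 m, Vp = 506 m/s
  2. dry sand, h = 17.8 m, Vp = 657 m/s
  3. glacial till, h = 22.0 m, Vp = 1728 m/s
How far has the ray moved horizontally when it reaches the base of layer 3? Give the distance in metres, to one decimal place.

45.3 m

p = sin θ₁/V₁ = sin 14.6°/506 = 4.9816e-04 s/m is conserved through the stack.
Layer 1: θ = 14.60°; offset = 7.2·tan 14.60° = 1.875 m.
Layer 2: sin θ = p·657 = 0.3273 → θ = 19.10°; offset = 17.8·tan 19.10° = 6.165 m.
Layer 3: sin θ = p·1728 = 0.8608 → θ = 59.41°; offset = 22.0·tan 59.41° = 37.213 m.
Summing the layer offsets gives 45.254 m.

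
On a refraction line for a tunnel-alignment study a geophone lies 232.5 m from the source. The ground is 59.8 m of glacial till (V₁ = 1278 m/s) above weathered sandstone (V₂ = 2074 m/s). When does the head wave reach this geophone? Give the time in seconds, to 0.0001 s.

θ_c = arcsin(V₁/V₂) = arcsin(1278/2074) = 38.04°, cos θ_c = 0.7876.
Intercept time tᵢ = 2h cos θ_c / V₁ = 2·59.8·0.7876/1278 = 0.07371 s.
t = x/V₂ + tᵢ = 232.5/2074 + 0.07371 = 0.18581 s.

0.1858 s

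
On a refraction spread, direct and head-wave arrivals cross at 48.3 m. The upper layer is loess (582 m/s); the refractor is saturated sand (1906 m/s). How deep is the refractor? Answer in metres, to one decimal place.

17.6 m

x_cross = 2h·√((V₂+V₁)/(V₂−V₁)) → h = x_cross / (2·√((V₂+V₁)/(V₂−V₁))).
√((V₂+V₁)/(V₂−V₁)) = √((1906+582)/(1906−582)) = 1.3708.
h = 48.3 / (2·1.3708) = 17.62 m.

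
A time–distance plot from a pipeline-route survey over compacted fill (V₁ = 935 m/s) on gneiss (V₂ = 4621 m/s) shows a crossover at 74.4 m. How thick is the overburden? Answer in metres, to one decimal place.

30.3 m

x_cross = 2h·√((V₂+V₁)/(V₂−V₁)) → h = x_cross / (2·√((V₂+V₁)/(V₂−V₁))).
√((V₂+V₁)/(V₂−V₁)) = √((4621+935)/(4621−935)) = 1.2277.
h = 74.4 / (2·1.2277) = 30.30 m.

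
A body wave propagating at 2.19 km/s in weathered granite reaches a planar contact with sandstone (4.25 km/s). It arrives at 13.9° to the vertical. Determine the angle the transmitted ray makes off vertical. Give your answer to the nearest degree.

sin θ₁/V₁ = sin θ₂/V₂ ⇒ sin θ₂ = 4.25·sin 13.9°/2.19 = 4.25·0.2402/2.19 = 0.4662.
θ₂ = arcsin 0.4662 = 27.79° from the normal.

28°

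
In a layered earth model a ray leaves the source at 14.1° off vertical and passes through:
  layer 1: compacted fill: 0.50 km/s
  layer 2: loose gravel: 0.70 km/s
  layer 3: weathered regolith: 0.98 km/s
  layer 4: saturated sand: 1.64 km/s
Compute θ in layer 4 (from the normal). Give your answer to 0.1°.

53.0°

Snell's law across each interface conserves sin θ / V, so sin θ_4 = V_4·sin θ₁/V₁.
sin θ_4 = 1.64 × sin 14.1° / 0.50 = 0.7991.
θ_4 = 53.04° from the vertical.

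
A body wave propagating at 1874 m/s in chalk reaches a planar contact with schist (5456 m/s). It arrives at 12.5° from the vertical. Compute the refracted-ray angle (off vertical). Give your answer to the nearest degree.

Snell's law: sin θ₂ = (V₂/V₁)·sin θ₁ = (5456/1874)·sin 12.5° = 0.6301.
θ₂ = arcsin 0.6301 = 39.06° from the normal.

39°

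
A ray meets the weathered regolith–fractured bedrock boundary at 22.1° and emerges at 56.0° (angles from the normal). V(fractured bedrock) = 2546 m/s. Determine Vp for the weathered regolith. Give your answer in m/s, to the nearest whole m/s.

Snell's law: sin 22.1°/V₁ = sin 56.0°/V₂.
V₁ = V₂·sin 22.1°/sin 56.0° = 2546 × 0.4538 = 1155.40 m/s.

1155 m/s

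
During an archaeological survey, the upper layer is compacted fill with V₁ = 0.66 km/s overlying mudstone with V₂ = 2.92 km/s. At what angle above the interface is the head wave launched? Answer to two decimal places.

76.94°

Critical incidence: sin θ_c = V₁/V₂ = 0.66/2.92 = 0.2260.
θ_c = arcsin 0.2260 = 13.06°.
Measured from the interface: 90° − 13.06° = 76.94°.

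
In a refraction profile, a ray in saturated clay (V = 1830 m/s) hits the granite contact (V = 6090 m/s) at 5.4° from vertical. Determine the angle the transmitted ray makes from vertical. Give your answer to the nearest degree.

18°

Snell's law: sin θ₂ = (V₂/V₁)·sin θ₁ = (6090/1830)·sin 5.4° = 0.3132.
θ₂ = arcsin 0.3132 = 18.25° from the normal.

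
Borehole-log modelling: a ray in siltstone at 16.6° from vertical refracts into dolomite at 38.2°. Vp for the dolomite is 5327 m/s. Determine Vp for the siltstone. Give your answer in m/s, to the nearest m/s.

2461 m/s

sin 16.6° = 0.2857; sin 38.2° = 0.6184.
V₁ = V₂·(sin θ₁/sin θ₂) = 5327·(0.2857/0.6184) = 2460.93 m/s.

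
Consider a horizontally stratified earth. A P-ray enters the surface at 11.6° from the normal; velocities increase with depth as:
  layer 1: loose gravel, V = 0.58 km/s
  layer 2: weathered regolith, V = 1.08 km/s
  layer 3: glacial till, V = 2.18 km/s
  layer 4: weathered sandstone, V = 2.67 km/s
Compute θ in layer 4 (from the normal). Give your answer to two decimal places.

Ray parameter p = sin 11.6° / 0.58 = 3.4669e-01 s/km.
sin θ_4 = p·V_4 = 3.4669e-01 × 2.67 = 0.9257.
θ_4 = 67.77° from the vertical.

67.77°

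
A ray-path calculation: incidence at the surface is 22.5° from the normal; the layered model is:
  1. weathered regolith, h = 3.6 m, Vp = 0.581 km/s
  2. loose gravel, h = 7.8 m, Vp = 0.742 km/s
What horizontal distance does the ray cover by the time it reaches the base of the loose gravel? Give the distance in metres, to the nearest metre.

p = sin θ₁/V₁ = sin 22.5°/0.581 = 6.5866e-01 s/km is conserved through the stack.
Layer 1: θ = 22.50°; offset = 3.6·tan 22.50° = 1.491 m.
Layer 2: sin θ = p·0.742 = 0.4887 → θ = 29.26°; offset = 7.8·tan 29.26° = 4.369 m.
Σ offsets = 5.861 m.

6 m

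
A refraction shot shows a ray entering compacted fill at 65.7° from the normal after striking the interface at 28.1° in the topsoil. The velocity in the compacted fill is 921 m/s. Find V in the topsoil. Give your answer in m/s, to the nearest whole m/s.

476 m/s

sin 28.1° = 0.4710; sin 65.7° = 0.9114.
V₁ = V₂·(sin θ₁/sin θ₂) = 921·(0.4710/0.9114) = 475.97 m/s.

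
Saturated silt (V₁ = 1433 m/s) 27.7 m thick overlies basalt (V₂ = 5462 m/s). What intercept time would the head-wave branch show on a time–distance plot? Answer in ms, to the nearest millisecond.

tᵢ = 2h·√(V₂²−V₁²)/(V₁V₂).
√(V₂²−V₁²) = √(5462²−1433²) = 5270.7 m/s.
tᵢ = 2·27.7·5270.7/(1433·5462) = 0.03731 s.

37 ms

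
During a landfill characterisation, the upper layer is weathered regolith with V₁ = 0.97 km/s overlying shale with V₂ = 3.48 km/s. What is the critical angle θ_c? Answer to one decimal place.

At critical incidence the refracted ray runs along the interface (θ₂ = 90°), so sin θ_c = V₁/V₂.
θ_c = arcsin(0.97/3.48) = arcsin 0.2787 = 16.18°.

16.2°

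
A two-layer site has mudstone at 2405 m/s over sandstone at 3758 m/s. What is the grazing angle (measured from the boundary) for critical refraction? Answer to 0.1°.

Critical incidence: sin θ_c = V₁/V₂ = 2405/3758 = 0.6400.
θ_c = arcsin 0.6400 = 39.79°.
Measured from the interface: 90° − 39.79° = 50.21°.

50.2°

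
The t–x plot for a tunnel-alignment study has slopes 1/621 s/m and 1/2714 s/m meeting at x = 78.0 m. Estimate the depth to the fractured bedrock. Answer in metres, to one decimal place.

30.9 m

h = (x_cross/2)·√((V₂−V₁)/(V₂+V₁)).
(V₂−V₁)/(V₂+V₁) = (2714−621)/(2714+621) = 0.6276; √ = 0.7922.
h = (78.0/2)·0.7922 = 30.90 m.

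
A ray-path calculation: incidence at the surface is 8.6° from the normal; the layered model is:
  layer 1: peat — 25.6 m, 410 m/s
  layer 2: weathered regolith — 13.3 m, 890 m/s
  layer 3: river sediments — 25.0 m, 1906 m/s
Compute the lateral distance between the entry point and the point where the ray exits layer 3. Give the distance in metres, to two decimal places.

p = sin θ₁/V₁ = sin 8.6°/410 = 3.6472e-04 s/m is conserved through the stack.
Layer 1: θ = 8.60°; offset = 25.6·tan 8.60° = 3.8716 m.
Layer 2: sin θ = p·890 = 0.3246 → θ = 18.94°; offset = 13.3·tan 18.94° = 4.5643 m.
Layer 3: sin θ = p·1906 = 0.6952 → θ = 44.04°; offset = 25.0·tan 44.04° = 24.1757 m.
Σ offsets = 32.6117 m.

32.61 m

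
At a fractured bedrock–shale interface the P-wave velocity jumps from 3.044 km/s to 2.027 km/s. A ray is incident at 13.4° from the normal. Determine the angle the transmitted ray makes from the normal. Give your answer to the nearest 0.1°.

sin θ₁/V₁ = sin θ₂/V₂ ⇒ sin θ₂ = 2.027·sin 13.4°/3.044 = 2.027·0.2317/3.044 = 0.1543.
θ₂ = sin⁻¹(0.1543) = 8.88° (from vertical).

8.9°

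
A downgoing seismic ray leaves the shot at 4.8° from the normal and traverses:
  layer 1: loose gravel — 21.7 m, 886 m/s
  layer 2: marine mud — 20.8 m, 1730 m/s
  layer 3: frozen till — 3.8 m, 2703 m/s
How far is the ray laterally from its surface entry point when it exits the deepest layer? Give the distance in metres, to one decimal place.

Apply Snell's law at each interface; in layer i the horizontal offset is hᵢ·tan θᵢ.
Layer 1: θ = 4.80°; offset = 21.7·tan 4.80° = 1.822 m.
Layer 2: sin θ = 1730·sin 4.8°/886 = 0.1634, θ = 9.40°; offset = 20.8·tan 9.40° = 3.445 m.
Layer 3: sin θ = 2703·sin 4.8°/886 = 0.2553, θ = 14.79°; offset = 3.8·tan 14.79° = 1.003 m.
Summing the layer offsets gives 6.270 m.

6.3 m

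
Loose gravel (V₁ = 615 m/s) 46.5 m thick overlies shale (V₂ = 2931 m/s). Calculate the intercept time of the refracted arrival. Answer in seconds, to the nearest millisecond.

tᵢ = 2h·√(V₂²−V₁²)/(V₁V₂).
√(V₂²−V₁²) = √(2931²−615²) = 2865.8 m/s.
tᵢ = 2·46.5·2865.8/(615·2931) = 0.14785 s.

0.148 s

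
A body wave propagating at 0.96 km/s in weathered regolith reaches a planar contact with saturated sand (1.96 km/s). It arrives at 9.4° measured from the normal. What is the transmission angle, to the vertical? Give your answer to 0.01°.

19.48°

Snell's law: sin θ₂ = (V₂/V₁)·sin θ₁ = (1.96/0.96)·sin 9.4° = 0.3335.
θ₂ = sin⁻¹(0.3335) = 19.48° (from vertical).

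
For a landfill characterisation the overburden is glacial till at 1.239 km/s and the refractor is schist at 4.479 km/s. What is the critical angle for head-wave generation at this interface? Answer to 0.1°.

At critical incidence the refracted ray runs along the interface (θ₂ = 90°), so sin θ_c = V₁/V₂.
θ_c = arcsin(1.239/4.479) = arcsin 0.2766 = 16.06°.

16.1°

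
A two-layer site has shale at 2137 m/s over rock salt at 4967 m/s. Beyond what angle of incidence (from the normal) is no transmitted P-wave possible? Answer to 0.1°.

At critical incidence the refracted ray runs along the interface (θ₂ = 90°), so sin θ_c = V₁/V₂.
θ_c = arcsin(2137/4967) = arcsin 0.4302 = 25.48°.

25.5°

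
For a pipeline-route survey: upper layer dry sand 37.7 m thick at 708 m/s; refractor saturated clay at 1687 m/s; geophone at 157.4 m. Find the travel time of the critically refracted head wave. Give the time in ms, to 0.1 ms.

θ_c = arcsin(V₁/V₂) = arcsin(708/1687) = 24.81°, cos θ_c = 0.9077.
Intercept time tᵢ = 2h cos θ_c / V₁ = 2·37.7·0.9077/708 = 0.09666 s.
t = x/V₂ + tᵢ = 157.4/1687 + 0.09666 = 0.18997 s.

190.0 ms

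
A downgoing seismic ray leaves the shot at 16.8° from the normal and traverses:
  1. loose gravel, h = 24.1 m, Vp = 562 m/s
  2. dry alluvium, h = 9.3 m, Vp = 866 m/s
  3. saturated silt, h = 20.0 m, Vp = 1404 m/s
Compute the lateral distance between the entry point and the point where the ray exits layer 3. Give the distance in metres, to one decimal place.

32.8 m

Apply Snell's law at each interface; in layer i the horizontal offset is hᵢ·tan θᵢ.
Layer 1: θ = 16.80°; offset = 24.1·tan 16.80° = 7.276 m.
Layer 2: sin θ = 866·sin 16.8°/562 = 0.4454, θ = 26.45°; offset = 9.3·tan 26.45° = 4.626 m.
Layer 3: sin θ = 1404·sin 16.8°/562 = 0.7221, θ = 46.23°; offset = 20.0·tan 46.23° = 20.874 m.
Summing the layer offsets gives 32.777 m.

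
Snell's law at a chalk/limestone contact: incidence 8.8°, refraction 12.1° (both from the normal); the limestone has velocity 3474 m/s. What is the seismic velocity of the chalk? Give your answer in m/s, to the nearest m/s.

2535 m/s

sin 8.8° = 0.1530; sin 12.1° = 0.2096.
V₁ = V₂·(sin θ₁/sin θ₂) = 3474·(0.1530/0.2096) = 2535.43 m/s.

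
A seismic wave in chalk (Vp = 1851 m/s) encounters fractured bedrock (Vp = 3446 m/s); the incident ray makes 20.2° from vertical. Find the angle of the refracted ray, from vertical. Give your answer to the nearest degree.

sin θ₁/V₁ = sin θ₂/V₂ ⇒ sin θ₂ = 3446·sin 20.2°/1851 = 3446·0.3453/1851 = 0.6428.
θ₂ = arcsin 0.6428 = 40.00° from the normal.

40°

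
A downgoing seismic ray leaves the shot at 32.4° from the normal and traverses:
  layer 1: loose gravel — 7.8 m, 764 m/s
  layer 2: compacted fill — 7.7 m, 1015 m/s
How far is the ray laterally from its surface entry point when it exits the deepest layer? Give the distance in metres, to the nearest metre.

p = sin θ₁/V₁ = sin 32.4°/764 = 7.0134e-04 s/m is conserved through the stack.
Layer 1: θ = 32.40°; offset = 7.8·tan 32.40° = 4.950 m.
Layer 2: sin θ = p·1015 = 0.7119 → θ = 45.39°; offset = 7.7·tan 45.39° = 7.805 m.
Total horizontal offset = 12.755 m.

13 m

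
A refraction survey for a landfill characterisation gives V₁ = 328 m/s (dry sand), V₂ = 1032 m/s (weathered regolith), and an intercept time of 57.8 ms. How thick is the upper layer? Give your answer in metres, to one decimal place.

θ_c = arcsin(328/1032) = 18.53°; cos θ_c = 0.9481.
tᵢ = 2h cos θ_c/V₁ ⇒ h = tᵢ·V₁/(2 cos θ_c) = 0.0578·328/(2·0.9481) = 10.00 m.

10.0 m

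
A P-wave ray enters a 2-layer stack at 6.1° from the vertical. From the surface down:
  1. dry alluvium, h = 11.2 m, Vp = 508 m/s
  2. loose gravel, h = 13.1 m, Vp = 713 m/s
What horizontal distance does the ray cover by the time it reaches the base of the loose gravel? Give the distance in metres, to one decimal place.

Apply Snell's law at each interface; in layer i the horizontal offset is hᵢ·tan θᵢ.
Layer 1: θ = 6.10°; offset = 11.2·tan 6.10° = 1.197 m.
Layer 2: sin θ = 713·sin 6.1°/508 = 0.1491, θ = 8.58°; offset = 13.1·tan 8.58° = 1.976 m.
Σ offsets = 3.173 m.

3.2 m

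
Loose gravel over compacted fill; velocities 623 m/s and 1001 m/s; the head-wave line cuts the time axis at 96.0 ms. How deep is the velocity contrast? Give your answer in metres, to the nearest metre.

h = tᵢ·V₁·V₂ / (2·√(V₂²−V₁²)).
√(V₂²−V₁²) = √(1001² − 623²) = 783.5 m/s.
h = 0.096 s × 623 × 1001 / (2 × 783.5) = 38.21 m.

38 m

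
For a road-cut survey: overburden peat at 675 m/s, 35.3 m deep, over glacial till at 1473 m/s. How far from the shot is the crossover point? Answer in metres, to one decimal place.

115.8 m

x_cross = 2h·√((V₂+V₁)/(V₂−V₁)).
(V₂+V₁)/(V₂−V₁) = (1473+675)/(1473−675) = 2.6917; √ = 1.6406.
x_cross = 2·35.3·1.6406 = 115.83 m.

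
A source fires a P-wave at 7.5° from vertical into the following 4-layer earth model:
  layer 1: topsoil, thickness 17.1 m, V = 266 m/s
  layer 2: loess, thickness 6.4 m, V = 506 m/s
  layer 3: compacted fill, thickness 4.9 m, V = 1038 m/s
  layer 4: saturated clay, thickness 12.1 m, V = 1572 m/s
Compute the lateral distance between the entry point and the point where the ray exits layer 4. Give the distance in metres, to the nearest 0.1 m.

21.5 m

Ray parameter p = sin 7.5° / 266 m/s = 4.9070e-04 s/m.
Layer 1: θ = 7.50°; offset = 17.1·tan 7.50° = 2.251 m.
Layer 2: sin θ = p·506 = 0.2483 → θ = 14.38°; offset = 6.4·tan 14.38° = 1.640 m.
Layer 3: sin θ = p·1038 = 0.5093 → θ = 30.62°; offset = 4.9·tan 30.62° = 2.900 m.
Layer 4: sin θ = p·1572 = 0.7714 → θ = 50.48°; offset = 12.1·tan 50.48° = 14.667 m.
Total horizontal offset = 21.459 m.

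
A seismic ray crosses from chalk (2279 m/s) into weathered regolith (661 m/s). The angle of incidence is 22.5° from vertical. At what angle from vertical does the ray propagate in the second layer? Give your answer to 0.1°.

Snell's law: sin θ₂ = (V₂/V₁)·sin θ₁ = (661/2279)·sin 22.5° = 0.1110.
θ₂ = arcsin 0.1110 = 6.37° from the normal.

6.4°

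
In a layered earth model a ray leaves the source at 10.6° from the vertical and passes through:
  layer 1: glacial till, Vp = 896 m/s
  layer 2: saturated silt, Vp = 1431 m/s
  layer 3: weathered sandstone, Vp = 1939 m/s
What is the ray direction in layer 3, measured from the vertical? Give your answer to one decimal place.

Ray parameter p = sin 10.6° / 896 = 2.0530e-04 s/m.
sin θ_3 = p·V_3 = 2.0530e-04 × 1939 = 0.3981.
θ_3 = 23.46° from the vertical.

23.5°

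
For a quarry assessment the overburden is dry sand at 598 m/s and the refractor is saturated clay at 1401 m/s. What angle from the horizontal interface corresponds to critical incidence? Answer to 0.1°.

64.7°

At critical incidence the refracted ray runs along the interface (θ₂ = 90°), so sin θ_c = V₁/V₂.
θ_c = arcsin(598/1401) = arcsin 0.4268 = 25.27°.
Measured from the interface: 90° − 25.27° = 64.73°.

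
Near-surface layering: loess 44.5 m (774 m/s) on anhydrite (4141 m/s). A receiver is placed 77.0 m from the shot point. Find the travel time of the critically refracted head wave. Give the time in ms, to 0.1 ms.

t = x/V₂ + 2h·√(V₂²−V₁²)/(V₁V₂).
√(V₂²−V₁²) = √(4141²−774²) = 4068.0 m/s; delay term = 2·44.5·4068.0/(774·4141) = 0.11296 s.
t = 77.0/4141 + 0.11296 = 0.13156 s.

131.6 ms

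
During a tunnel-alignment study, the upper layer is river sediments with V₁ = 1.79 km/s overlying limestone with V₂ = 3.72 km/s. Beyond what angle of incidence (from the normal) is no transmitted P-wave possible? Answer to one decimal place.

28.8°

At critical incidence the refracted ray runs along the interface (θ₂ = 90°), so sin θ_c = V₁/V₂.
θ_c = arcsin(1.79/3.72) = arcsin 0.4812 = 28.76°.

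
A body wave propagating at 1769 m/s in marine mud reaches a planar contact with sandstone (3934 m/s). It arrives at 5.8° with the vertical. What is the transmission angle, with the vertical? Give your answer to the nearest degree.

13°

sin θ₁/V₁ = sin θ₂/V₂ ⇒ sin θ₂ = 3934·sin 5.8°/1769 = 3934·0.1011/1769 = 0.2247.
θ₂ = arcsin 0.2247 = 12.99° from the normal.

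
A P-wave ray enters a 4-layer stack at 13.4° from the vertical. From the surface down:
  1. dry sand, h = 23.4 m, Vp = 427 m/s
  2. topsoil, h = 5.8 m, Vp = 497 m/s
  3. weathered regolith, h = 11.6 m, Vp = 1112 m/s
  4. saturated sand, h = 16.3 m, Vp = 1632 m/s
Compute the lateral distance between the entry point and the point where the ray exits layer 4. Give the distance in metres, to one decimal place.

47.1 m

Ray parameter p = sin 13.4° / 427 m/s = 5.4274e-04 s/m.
Layer 1: θ = 13.40°; offset = 23.4·tan 13.40° = 5.575 m.
Layer 2: sin θ = p·497 = 0.2697 → θ = 15.65°; offset = 5.8·tan 15.65° = 1.625 m.
Layer 3: sin θ = p·1112 = 0.6035 → θ = 37.12°; offset = 11.6·tan 37.12° = 8.780 m.
Layer 4: sin θ = p·1632 = 0.8857 → θ = 62.34°; offset = 16.3·tan 62.34° = 31.104 m.
Summing the layer offsets gives 47.083 m.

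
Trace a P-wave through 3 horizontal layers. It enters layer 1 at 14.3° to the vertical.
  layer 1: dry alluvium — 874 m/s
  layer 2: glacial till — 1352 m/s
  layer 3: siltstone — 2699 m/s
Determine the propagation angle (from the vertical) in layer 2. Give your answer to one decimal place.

Ray parameter p = sin 14.3° / 874 = 2.8261e-04 s/m.
sin θ_2 = p·V_2 = 2.8261e-04 × 1352 = 0.3821.
θ_2 = 22.46° from the vertical.

22.5°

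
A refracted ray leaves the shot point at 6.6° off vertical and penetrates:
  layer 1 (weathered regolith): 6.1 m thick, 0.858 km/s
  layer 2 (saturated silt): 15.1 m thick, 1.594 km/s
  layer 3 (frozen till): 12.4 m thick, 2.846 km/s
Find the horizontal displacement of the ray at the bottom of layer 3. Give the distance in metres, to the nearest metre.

9 m

Ray parameter p = sin 6.6° / 0.858 km/s = 1.3396e-01 s/km.
Layer 1: θ = 6.60°; offset = 6.1·tan 6.60° = 0.706 m.
Layer 2: sin θ = p·1.594 = 0.2135 → θ = 12.33°; offset = 15.1·tan 12.33° = 3.300 m.
Layer 3: sin θ = p·2.846 = 0.3812 → θ = 22.41°; offset = 12.4·tan 22.41° = 5.114 m.
Summing the layer offsets gives 9.120 m.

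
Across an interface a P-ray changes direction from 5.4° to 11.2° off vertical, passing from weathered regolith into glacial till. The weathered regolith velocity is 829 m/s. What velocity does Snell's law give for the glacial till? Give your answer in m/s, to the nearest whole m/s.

1711 m/s

Snell's law: sin 5.4°/V₁ = sin 11.2°/V₂.
V₂ = V₁·sin 11.2°/sin 5.4° = 829 × 2.0639 = 1711.01 m/s.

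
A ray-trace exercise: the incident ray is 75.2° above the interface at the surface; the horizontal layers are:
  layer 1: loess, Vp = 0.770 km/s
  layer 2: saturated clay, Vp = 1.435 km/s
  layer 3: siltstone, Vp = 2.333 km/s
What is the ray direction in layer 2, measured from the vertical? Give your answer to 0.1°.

From the normal: θ₁ = 90° − 75.2° = 14.8°.
Snell's law across each interface conserves sin θ / V, so sin θ_2 = V_2·sin θ₁/V₁.
sin θ_2 = 1.435 × sin 14.8° / 0.770 = 0.4761.
θ_2 = arcsin 0.4761 = 28.43°.

28.4°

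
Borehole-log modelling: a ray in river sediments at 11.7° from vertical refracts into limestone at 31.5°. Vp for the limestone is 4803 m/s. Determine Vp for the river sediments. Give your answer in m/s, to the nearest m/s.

Snell's law: sin 11.7°/V₁ = sin 31.5°/V₂.
V₁ = V₂·sin 11.7°/sin 31.5° = 4803 × 0.3881 = 1864.10 m/s.

1864 m/s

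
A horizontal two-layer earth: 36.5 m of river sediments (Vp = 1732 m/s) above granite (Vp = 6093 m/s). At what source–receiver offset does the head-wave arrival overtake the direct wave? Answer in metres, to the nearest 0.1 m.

97.8 m

x_cross = 2h·√((V₂+V₁)/(V₂−V₁)).
(V₂+V₁)/(V₂−V₁) = (6093+1732)/(6093−1732) = 1.7943; √ = 1.3395.
x_cross = 2·36.5·1.3395 = 97.78 m.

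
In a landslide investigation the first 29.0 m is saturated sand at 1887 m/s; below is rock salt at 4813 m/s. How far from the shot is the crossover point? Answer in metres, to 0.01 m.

87.77 m

x_cross = 2h·√((V₂+V₁)/(V₂−V₁)).
(V₂+V₁)/(V₂−V₁) = (4813+1887)/(4813−1887) = 2.2898; √ = 1.5132.
x_cross = 2·29.0·1.5132 = 87.77 m.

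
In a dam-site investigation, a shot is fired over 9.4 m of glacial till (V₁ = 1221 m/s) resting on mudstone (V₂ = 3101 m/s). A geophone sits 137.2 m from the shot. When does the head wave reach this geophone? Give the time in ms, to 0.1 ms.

θ_c = arcsin(V₁/V₂) = arcsin(1221/3101) = 23.19°, cos θ_c = 0.9192.
Intercept time tᵢ = 2h cos θ_c / V₁ = 2·9.4·0.9192/1221 = 0.01415 s.
t = x/V₂ + tᵢ = 137.2/3101 + 0.01415 = 0.05840 s.

58.4 ms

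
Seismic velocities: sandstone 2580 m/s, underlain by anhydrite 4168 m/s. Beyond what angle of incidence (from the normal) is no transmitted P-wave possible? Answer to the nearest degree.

38°

Critical incidence: sin θ_c = V₁/V₂ = 2580/4168 = 0.6190.
θ_c = arcsin 0.6190 = 38.24°.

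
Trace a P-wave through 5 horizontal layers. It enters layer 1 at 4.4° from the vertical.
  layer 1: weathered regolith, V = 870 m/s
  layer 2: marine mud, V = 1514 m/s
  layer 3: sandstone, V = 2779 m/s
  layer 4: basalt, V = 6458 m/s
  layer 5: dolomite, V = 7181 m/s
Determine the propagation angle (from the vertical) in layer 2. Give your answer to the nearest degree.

8°

Snell's law across each interface conserves sin θ / V, so sin θ_2 = V_2·sin θ₁/V₁.
sin θ_2 = 1514 × sin 4.4° / 870 = 0.1335.
θ_2 = arcsin 0.1335 = 7.67°.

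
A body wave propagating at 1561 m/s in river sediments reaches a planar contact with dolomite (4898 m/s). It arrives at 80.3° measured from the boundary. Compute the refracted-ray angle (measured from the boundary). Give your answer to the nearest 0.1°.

Angle from the normal: 90° − 80.3° = 9.7°.
Snell's law: sin θ₂ = (V₂/V₁)·sin θ₁ = (4898/1561)·sin 9.7° = 0.5287.
θ₂ = sin⁻¹(0.5287) = 31.92° (from vertical).
From the interface: 90° − 31.92° = 58.08°.

58.1°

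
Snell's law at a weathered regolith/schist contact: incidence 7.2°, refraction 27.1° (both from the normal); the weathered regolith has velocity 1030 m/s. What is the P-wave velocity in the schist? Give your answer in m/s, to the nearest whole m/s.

sin 7.2° = 0.1253; sin 27.1° = 0.4555.
V₂ = V₁·(sin θ₂/sin θ₁) = 1030·(0.4555/0.1253) = 3743.71 m/s.

3744 m/s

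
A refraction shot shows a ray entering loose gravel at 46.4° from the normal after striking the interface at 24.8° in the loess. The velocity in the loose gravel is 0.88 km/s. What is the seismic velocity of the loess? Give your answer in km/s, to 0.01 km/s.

0.51 km/s

Snell's law: sin 24.8°/V₁ = sin 46.4°/V₂.
V₁ = V₂·sin 24.8°/sin 46.4° = 0.88 × 0.5792 = 0.51 km/s.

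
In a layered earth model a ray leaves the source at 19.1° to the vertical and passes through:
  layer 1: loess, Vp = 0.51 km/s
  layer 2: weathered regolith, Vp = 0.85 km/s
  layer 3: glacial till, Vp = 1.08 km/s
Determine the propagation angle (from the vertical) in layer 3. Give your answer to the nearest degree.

Ray parameter p = sin 19.1° / 0.51 = 6.4160e-01 s/km.
sin θ_3 = p·V_3 = 6.4160e-01 × 1.08 = 0.6929.
θ_3 = arcsin 0.6929 = 43.86°.

44°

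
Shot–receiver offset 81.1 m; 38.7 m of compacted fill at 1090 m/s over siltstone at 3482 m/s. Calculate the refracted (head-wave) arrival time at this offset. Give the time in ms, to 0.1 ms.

t = x/V₂ + 2h·√(V₂²−V₁²)/(V₁V₂).
√(V₂²−V₁²) = √(3482²−1090²) = 3307.0 m/s; delay term = 2·38.7·3307.0/(1090·3482) = 0.06744 s.
t = 81.1/3482 + 0.06744 = 0.09073 s.

90.7 ms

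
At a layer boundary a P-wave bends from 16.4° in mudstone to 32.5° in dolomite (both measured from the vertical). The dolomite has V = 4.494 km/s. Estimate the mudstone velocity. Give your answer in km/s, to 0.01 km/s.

sin 16.4° = 0.2823; sin 32.5° = 0.5373.
V₁ = V₂·(sin θ₁/sin θ₂) = 4.494·(0.2823/0.5373) = 2.36 km/s.

2.36 km/s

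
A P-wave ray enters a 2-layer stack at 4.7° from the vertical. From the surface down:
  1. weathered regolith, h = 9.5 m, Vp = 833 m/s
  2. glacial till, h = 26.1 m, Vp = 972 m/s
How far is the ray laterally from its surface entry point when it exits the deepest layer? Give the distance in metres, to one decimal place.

Ray parameter p = sin 4.7° / 833 m/s = 9.8366e-05 s/m.
Layer 1: θ = 4.70°; offset = 9.5·tan 4.70° = 0.781 m.
Layer 2: sin θ = p·972 = 0.0956 → θ = 5.49°; offset = 26.1·tan 5.49° = 2.507 m.
Σ offsets = 3.288 m.

3.3 m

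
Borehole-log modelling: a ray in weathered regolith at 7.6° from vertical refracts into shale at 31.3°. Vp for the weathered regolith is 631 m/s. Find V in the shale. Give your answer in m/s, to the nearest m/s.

2479 m/s

sin 7.6° = 0.1323; sin 31.3° = 0.5195.
V₂ = V₁·(sin θ₂/sin θ₁) = 631·(0.5195/0.1323) = 2478.64 m/s.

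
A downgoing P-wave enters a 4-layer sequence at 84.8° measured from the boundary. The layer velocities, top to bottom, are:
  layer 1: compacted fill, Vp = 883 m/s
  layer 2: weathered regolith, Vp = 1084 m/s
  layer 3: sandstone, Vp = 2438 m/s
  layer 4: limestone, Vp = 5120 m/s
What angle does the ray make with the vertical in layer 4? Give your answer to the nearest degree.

From the normal: θ₁ = 90° − 84.8° = 5.2°.
Snell's law across each interface conserves sin θ / V, so sin θ_4 = V_4·sin θ₁/V₁.
sin θ_4 = 5120 × sin 5.2° / 883 = 0.5255.
θ_4 = arcsin 0.5255 = 31.70°.

32°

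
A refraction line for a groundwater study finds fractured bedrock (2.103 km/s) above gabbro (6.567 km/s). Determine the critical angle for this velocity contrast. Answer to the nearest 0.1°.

At critical incidence the refracted ray runs along the interface (θ₂ = 90°), so sin θ_c = V₁/V₂.
θ_c = arcsin(2.103/6.567) = arcsin 0.3202 = 18.68°.

18.7°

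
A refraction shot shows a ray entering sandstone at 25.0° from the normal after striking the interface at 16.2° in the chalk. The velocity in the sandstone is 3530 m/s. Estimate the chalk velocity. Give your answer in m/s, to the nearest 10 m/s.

Snell's law: sin 16.2°/V₁ = sin 25.0°/V₂.
V₁ = V₂·sin 16.2°/sin 25.0° = 3530 × 0.6601 = 2330.33 m/s.

2330 m/s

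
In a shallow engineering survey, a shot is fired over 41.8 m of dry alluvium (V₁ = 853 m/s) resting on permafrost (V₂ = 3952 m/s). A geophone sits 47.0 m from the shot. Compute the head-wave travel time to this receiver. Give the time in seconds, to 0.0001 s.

0.1076 s

t = x/V₂ + 2h·√(V₂²−V₁²)/(V₁V₂).
√(V₂²−V₁²) = √(3952²−853²) = 3858.8 m/s; delay term = 2·41.8·3858.8/(853·3952) = 0.09570 s.
t = 47.0/3952 + 0.09570 = 0.10759 s.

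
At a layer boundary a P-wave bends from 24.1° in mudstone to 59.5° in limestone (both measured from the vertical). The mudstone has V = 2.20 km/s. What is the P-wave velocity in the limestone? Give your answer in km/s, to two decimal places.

4.64 km/s

sin 24.1° = 0.4083; sin 59.5° = 0.8616.
V₂ = V₁·(sin θ₂/sin θ₁) = 2.20·(0.8616/0.4083) = 4.64 km/s.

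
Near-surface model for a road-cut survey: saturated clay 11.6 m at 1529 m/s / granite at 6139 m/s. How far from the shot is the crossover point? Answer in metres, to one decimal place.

θ_c = arcsin(1529/6139) = 14.42°, so cos θ_c = 0.9685 and tᵢ = 2h cos θ_c/V₁ = 0.0147 s.
At crossover x/V₁ = x/V₂ + tᵢ ⇒ x = tᵢ/(1/V₁ − 1/V₂) = 0.01470/(6.5402e-04 − 1.6289e-04) = 29.92 m.

29.9 m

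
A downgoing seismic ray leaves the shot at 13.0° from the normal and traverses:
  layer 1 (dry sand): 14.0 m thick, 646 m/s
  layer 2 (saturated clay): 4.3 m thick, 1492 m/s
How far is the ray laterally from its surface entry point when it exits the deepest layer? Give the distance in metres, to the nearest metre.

p = sin θ₁/V₁ = sin 13.0°/646 = 3.4822e-04 s/m is conserved through the stack.
Layer 1: θ = 13.00°; offset = 14.0·tan 13.00° = 3.232 m.
Layer 2: sin θ = p·1492 = 0.5195 → θ = 31.30°; offset = 4.3·tan 31.30° = 2.615 m.
Σ offsets = 5.847 m.

6 m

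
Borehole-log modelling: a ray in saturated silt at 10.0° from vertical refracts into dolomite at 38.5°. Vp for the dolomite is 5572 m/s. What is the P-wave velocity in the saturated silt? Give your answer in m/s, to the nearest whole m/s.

1554 m/s

Snell's law: sin 10.0°/V₁ = sin 38.5°/V₂.
V₁ = V₂·sin 10.0°/sin 38.5° = 5572 × 0.2789 = 1554.29 m/s.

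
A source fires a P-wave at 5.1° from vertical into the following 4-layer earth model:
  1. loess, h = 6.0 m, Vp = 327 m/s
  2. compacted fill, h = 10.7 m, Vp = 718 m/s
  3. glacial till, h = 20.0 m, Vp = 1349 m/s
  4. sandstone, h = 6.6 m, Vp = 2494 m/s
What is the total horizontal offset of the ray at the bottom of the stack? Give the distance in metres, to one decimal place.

Ray parameter p = sin 5.1° / 327 m/s = 2.7185e-04 s/m.
Layer 1: θ = 5.10°; offset = 6.0·tan 5.10° = 0.535 m.
Layer 2: sin θ = p·718 = 0.1952 → θ = 11.26°; offset = 10.7·tan 11.26° = 2.129 m.
Layer 3: sin θ = p·1349 = 0.3667 → θ = 21.51°; offset = 20.0·tan 21.51° = 7.884 m.
Layer 4: sin θ = p·2494 = 0.6780 → θ = 42.69°; offset = 6.6·tan 42.69° = 6.087 m.
Total horizontal offset = 16.636 m.

16.6 m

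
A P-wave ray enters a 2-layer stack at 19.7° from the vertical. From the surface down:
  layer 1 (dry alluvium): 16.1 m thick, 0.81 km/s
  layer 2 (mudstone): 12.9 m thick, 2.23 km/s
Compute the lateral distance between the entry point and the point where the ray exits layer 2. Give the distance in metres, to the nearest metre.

p = sin θ₁/V₁ = sin 19.7°/0.81 = 4.1617e-01 s/km is conserved through the stack.
Layer 1: θ = 19.70°; offset = 16.1·tan 19.70° = 5.765 m.
Layer 2: sin θ = p·2.23 = 0.9281 → θ = 68.13°; offset = 12.9·tan 68.13° = 32.144 m.
Total horizontal offset = 37.908 m.

38 m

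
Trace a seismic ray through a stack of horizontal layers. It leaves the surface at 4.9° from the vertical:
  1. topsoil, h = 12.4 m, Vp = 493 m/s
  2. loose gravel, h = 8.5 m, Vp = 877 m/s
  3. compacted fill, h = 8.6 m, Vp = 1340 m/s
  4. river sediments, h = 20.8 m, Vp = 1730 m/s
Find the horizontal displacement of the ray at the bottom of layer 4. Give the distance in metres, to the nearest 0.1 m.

Apply Snell's law at each interface; in layer i the horizontal offset is hᵢ·tan θᵢ.
Layer 1: θ = 4.90°; offset = 12.4·tan 4.90° = 1.063 m.
Layer 2: sin θ = 877·sin 4.9°/493 = 0.1519, θ = 8.74°; offset = 8.5·tan 8.74° = 1.307 m.
Layer 3: sin θ = 1340·sin 4.9°/493 = 0.2322, θ = 13.42°; offset = 8.6·tan 13.42° = 2.053 m.
Layer 4: sin θ = 1730·sin 4.9°/493 = 0.2997, θ = 17.44°; offset = 20.8·tan 17.44° = 6.535 m.
Total horizontal offset = 10.958 m.

11.0 m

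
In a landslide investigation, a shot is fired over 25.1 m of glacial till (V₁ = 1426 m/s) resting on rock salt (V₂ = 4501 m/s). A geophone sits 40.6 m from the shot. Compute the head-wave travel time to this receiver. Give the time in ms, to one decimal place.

θ_c = arcsin(V₁/V₂) = arcsin(1426/4501) = 18.47°, cos θ_c = 0.9485.
Intercept time tᵢ = 2h cos θ_c / V₁ = 2·25.1·0.9485/1426 = 0.03339 s.
t = x/V₂ + tᵢ = 40.6/4501 + 0.03339 = 0.04241 s.

42.4 ms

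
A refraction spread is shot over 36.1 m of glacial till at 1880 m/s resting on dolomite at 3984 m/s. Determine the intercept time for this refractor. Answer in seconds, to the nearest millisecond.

0.034 s

tᵢ = 2h·√(V₂²−V₁²)/(V₁V₂).
√(V₂²−V₁²) = √(3984²−1880²) = 3512.5 m/s.
tᵢ = 2·36.1·3512.5/(1880·3984) = 0.03386 s.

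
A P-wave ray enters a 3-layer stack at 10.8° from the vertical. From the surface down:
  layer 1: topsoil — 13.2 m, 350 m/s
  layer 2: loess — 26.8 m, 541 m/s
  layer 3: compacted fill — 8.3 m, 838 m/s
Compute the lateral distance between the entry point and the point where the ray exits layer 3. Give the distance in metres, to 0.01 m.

14.79 m

Apply Snell's law at each interface; in layer i the horizontal offset is hᵢ·tan θᵢ.
Layer 1: θ = 10.80°; offset = 13.2·tan 10.80° = 2.5180 m.
Layer 2: sin θ = 541·sin 10.8°/350 = 0.2896, θ = 16.84°; offset = 26.8·tan 16.84° = 8.1099 m.
Layer 3: sin θ = 838·sin 10.8°/350 = 0.4486, θ = 26.66°; offset = 8.3·tan 26.66° = 4.1666 m.
Summing the layer offsets gives 14.7946 m.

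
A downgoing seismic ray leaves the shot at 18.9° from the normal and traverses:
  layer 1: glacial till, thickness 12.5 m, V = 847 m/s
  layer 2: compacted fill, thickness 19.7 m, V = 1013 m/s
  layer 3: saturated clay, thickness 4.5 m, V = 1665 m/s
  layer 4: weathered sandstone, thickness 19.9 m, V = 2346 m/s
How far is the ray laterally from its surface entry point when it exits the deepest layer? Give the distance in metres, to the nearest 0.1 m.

56.7 m

Ray parameter p = sin 18.9° / 847 m/s = 3.8243e-04 s/m.
Layer 1: θ = 18.90°; offset = 12.5·tan 18.90° = 4.280 m.
Layer 2: sin θ = p·1013 = 0.3874 → θ = 22.79°; offset = 19.7·tan 22.79° = 8.278 m.
Layer 3: sin θ = p·1665 = 0.6367 → θ = 39.55°; offset = 4.5·tan 39.55° = 3.716 m.
Layer 4: sin θ = p·2346 = 0.8972 → θ = 63.79°; offset = 19.9·tan 63.79° = 40.424 m.
Total horizontal offset = 56.698 m.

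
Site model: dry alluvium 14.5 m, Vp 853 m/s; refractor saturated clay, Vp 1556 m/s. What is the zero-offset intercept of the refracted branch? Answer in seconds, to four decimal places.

0.0284 s

θ_c = arcsin(V₁/V₂) = arcsin(853/1556) = 33.24°; cos θ_c = 0.8363.
tᵢ = 2h·cos θ_c / V₁ = 2·14.5·0.8363 / 853 = 0.02843 s.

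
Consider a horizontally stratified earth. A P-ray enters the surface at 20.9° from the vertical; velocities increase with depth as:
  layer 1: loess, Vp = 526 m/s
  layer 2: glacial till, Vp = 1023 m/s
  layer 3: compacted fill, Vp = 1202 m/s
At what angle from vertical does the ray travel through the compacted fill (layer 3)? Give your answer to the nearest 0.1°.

Snell's law across each interface conserves sin θ / V, so sin θ_3 = V_3·sin θ₁/V₁.
sin θ_3 = 1202 × sin 20.9° / 526 = 0.8152.
θ_3 = 54.61° from the vertical.

54.6°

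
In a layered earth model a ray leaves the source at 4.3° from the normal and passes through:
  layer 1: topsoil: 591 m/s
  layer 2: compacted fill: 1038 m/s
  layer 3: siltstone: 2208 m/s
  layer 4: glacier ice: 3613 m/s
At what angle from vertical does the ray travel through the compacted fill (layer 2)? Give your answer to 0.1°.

7.6°

Snell's law across each interface conserves sin θ / V, so sin θ_2 = V_2·sin θ₁/V₁.
sin θ_2 = 1038 × sin 4.3° / 591 = 0.1317.
θ_2 = arcsin 0.1317 = 7.57°.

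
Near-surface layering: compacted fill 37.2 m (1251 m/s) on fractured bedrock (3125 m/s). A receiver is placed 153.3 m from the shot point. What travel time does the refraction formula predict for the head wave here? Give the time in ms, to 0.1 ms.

t = x/V₂ + 2h·√(V₂²−V₁²)/(V₁V₂).
√(V₂²−V₁²) = √(3125²−1251²) = 2863.7 m/s; delay term = 2·37.2·2863.7/(1251·3125) = 0.05450 s.
t = 153.3/3125 + 0.05450 = 0.10356 s.

103.6 ms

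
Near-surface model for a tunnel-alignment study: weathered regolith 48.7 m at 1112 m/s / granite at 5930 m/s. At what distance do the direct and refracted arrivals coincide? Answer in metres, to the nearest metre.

θ_c = arcsin(1112/5930) = 10.81°, so cos θ_c = 0.9823 and tᵢ = 2h cos θ_c/V₁ = 0.0860 s.
At crossover x/V₁ = x/V₂ + tᵢ ⇒ x = tᵢ/(1/V₁ − 1/V₂) = 0.08604/(8.9928e-04 − 1.6863e-04) = 117.75 m.

118 m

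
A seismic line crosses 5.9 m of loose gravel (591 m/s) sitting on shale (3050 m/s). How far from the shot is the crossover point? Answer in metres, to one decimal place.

x_cross = 2h·√((V₂+V₁)/(V₂−V₁)).
(V₂+V₁)/(V₂−V₁) = (3050+591)/(3050−591) = 1.4807; √ = 1.2168.
x_cross = 2·5.9·1.2168 = 14.36 m.

14.4 m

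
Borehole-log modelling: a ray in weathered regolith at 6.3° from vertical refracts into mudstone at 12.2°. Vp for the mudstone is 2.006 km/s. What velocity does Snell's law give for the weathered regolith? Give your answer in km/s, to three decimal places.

1.042 km/s

Snell's law: sin 6.3°/V₁ = sin 12.2°/V₂.
V₁ = V₂·sin 6.3°/sin 12.2° = 2.006 × 0.5193 = 1.042 km/s.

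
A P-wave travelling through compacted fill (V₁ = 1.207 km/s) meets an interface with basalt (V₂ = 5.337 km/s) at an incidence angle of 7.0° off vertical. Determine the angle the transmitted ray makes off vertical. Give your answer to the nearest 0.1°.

Snell's law: sin θ₂ = (V₂/V₁)·sin θ₁ = (5.337/1.207)·sin 7.0° = 0.5389.
θ₂ = sin⁻¹(0.5389) = 32.61° (from vertical).

32.6°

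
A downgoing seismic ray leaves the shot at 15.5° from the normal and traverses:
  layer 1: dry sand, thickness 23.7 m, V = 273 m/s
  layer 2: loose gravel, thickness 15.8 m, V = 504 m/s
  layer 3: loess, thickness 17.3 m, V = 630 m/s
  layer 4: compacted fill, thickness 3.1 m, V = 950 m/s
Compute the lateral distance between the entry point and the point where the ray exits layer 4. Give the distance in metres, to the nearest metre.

p = sin θ₁/V₁ = sin 15.5°/273 = 9.7890e-04 s/m is conserved through the stack.
Layer 1: θ = 15.50°; offset = 23.7·tan 15.50° = 6.573 m.
Layer 2: sin θ = p·504 = 0.4934 → θ = 29.56°; offset = 15.8·tan 29.56° = 8.962 m.
Layer 3: sin θ = p·630 = 0.6167 → θ = 38.08°; offset = 17.3·tan 38.08° = 13.553 m.
Layer 4: sin θ = p·950 = 0.9300 → θ = 68.43°; offset = 3.1·tan 68.43° = 7.841 m.
Σ offsets = 36.928 m.

37 m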